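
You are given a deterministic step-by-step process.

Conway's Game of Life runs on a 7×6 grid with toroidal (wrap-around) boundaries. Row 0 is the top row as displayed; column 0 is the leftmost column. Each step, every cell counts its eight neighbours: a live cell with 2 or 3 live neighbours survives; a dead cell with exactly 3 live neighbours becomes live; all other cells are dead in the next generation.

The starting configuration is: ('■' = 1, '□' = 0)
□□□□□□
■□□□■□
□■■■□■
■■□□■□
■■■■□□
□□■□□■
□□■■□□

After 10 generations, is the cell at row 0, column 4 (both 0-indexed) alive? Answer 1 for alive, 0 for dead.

k=0  □□□□□□
■□□□■□
□■■■□■
■■□□■□
■■■■□□
□□■□□■
□□■■□□
k=1  □□□■□□
■■■■■■
□□■■□□
□□□□■□
□□□■■□
■□□□■□
□□■■□□
k=2  ■□□□□■
■■□□□■
■□□□□□
□□■□■□
□□□■■□
□□■□■■
□□■■■□
k=3  □□■■□□
□■□□□□
■□□□□□
□□□□■■
□□■□□□
□□■□□■
■■■□□□
k=4  ■□□■□□
□■■□□□
■□□□□■
□□□□□■
□□□■■■
■□■■□□
■□□□□□
k=5  ■□■□□□
□■■□□■
■■□□□■
□□□□□□
■□■■□■
■■■■□□
■□■■□■
k=6  □□□□■□
□□■□□■
□■■□□■
□□■□■□
■□□■■■
□□□□□□
□□□□■■
k=7  □□□■■□
■■■■■■
■■■□■■
□□■□□□
□□□■■■
■□□■□□
□□□□■■
k=8  □■□□□□
□□□□□□
□□□□□□
□□■□□□
□□■■■■
■□□■□□
□□□□□■
k=9  □□□□□□
□□□□□□
□□□□□□
□□■□■□
□■■□■■
■□■■□□
■□□□□□
k=10  □□□□□□
□□□□□□
□□□□□□
□■■□■■
■□□□■■
■□■■■□
□■□□□□

0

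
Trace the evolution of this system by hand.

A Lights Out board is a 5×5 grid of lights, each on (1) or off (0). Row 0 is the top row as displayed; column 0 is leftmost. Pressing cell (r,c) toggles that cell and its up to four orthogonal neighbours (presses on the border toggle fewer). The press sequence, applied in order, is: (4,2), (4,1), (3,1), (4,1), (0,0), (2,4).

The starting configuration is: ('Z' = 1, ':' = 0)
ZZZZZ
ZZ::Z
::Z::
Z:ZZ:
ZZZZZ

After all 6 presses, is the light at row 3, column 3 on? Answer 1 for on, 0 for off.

gen 0: ZZZZZ
ZZ::Z
::Z::
Z:ZZ:
ZZZZZ
gen 1: ZZZZZ
ZZ::Z
::Z::
Z::Z:
Z:::Z
gen 2: ZZZZZ
ZZ::Z
::Z::
ZZ:Z:
:ZZ:Z
gen 3: ZZZZZ
ZZ::Z
:ZZ::
::ZZ:
::Z:Z
gen 4: ZZZZZ
ZZ::Z
:ZZ::
:ZZZ:
ZZ::Z
gen 5: ::ZZZ
:Z::Z
:ZZ::
:ZZZ:
ZZ::Z
gen 6: ::ZZZ
:Z:::
:ZZZZ
:ZZZZ
ZZ::Z

1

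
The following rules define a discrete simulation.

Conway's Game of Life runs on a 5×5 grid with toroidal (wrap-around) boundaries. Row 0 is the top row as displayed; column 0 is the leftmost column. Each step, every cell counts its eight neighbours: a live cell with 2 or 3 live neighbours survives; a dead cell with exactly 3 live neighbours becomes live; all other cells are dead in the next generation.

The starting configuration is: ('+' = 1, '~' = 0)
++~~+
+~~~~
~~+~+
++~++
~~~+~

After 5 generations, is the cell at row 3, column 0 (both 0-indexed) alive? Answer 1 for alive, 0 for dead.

0) ++~~+
+~~~~
~~+~+
++~++
~~~+~
1) ++~~+
~~~+~
~~+~~
++~~~
~~~+~
2) +~+++
+++++
~++~~
~++~~
~~+~~
3) ~~~~~
~~~~~
~~~~+
~~~+~
+~~~+
4) ~~~~~
~~~~~
~~~~~
+~~+~
~~~~+
5) ~~~~~
~~~~~
~~~~~
~~~~+
~~~~+

0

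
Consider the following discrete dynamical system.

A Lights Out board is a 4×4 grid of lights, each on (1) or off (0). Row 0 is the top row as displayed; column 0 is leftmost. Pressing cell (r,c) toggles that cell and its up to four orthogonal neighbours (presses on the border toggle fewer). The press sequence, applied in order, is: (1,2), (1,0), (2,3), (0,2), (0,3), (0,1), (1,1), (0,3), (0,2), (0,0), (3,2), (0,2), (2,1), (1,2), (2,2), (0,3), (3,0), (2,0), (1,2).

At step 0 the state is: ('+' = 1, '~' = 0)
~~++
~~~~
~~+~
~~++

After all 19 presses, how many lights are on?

8

0) ~~++
~~~~
~~+~
~~++
1) ~~~+
~+++
~~~~
~~++
2) +~~+
+~++
+~~~
~~++
3) +~~+
+~+~
+~++
~~+~
4) +++~
+~~~
+~++
~~+~
5) ++~+
+~~+
+~++
~~+~
6) ~~++
++~+
+~++
~~+~
7) ~+++
~~++
++++
~~+~
8) ~+~~
~~+~
++++
~~+~
9) ~~++
~~~~
++++
~~+~
10) ++++
+~~~
++++
~~+~
11) ++++
+~~~
++~+
~+~+
12) +~~~
+~+~
++~+
~+~+
13) +~~~
+++~
~~++
~~~+
14) +~+~
+~~+
~~~+
~~~+
15) +~+~
+~++
~++~
~~++
16) +~~+
+~+~
~++~
~~++
17) +~~+
+~+~
+++~
++++
18) +~~+
~~+~
~~+~
~+++
19) +~++
~+~+
~~~~
~+++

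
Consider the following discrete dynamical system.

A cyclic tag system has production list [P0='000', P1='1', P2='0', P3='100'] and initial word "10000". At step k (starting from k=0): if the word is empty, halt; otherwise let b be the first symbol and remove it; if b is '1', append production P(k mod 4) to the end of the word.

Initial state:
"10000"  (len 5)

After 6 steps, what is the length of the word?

2

0) "10000"  (len 5)
1) "0000000"  (len 7)
2) "000000"  (len 6)
3) "00000"  (len 5)
4) "0000"  (len 4)
5) "000"  (len 3)
6) "00"  (len 2)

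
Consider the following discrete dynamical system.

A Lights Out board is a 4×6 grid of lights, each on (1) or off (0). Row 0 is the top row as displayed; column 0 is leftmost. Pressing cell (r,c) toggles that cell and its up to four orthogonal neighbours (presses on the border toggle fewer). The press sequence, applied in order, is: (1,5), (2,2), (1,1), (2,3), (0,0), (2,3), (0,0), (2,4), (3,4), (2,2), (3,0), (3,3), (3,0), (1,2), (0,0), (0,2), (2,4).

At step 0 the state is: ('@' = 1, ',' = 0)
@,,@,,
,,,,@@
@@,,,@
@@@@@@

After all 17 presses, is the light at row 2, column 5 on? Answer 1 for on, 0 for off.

0

gen 0: @,,@,,
,,,,@@
@@,,,@
@@@@@@
gen 1: @,,@,@
,,,,,,
@@,,,,
@@@@@@
gen 2: @,,@,@
,,@,,,
@,@@,,
@@,@@@
gen 3: @@,@,@
@@,,,,
@@@@,,
@@,@@@
gen 4: @@,@,@
@@,@,,
@@,,@,
@@,,@@
gen 5: ,,,@,@
,@,@,,
@@,,@,
@@,,@@
gen 6: ,,,@,@
,@,,,,
@@@@,,
@@,@@@
gen 7: @@,@,@
@@,,,,
@@@@,,
@@,@@@
gen 8: @@,@,@
@@,,@,
@@@,@@
@@,@,@
gen 9: @@,@,@
@@,,@,
@@@,,@
@@,,@,
gen 10: @@,@,@
@@@,@,
@,,@,@
@@@,@,
gen 11: @@,@,@
@@@,@,
,,,@,@
,,@,@,
gen 12: @@,@,@
@@@,@,
,,,,,@
,,,@,,
gen 13: @@,@,@
@@@,@,
@,,,,@
@@,@,,
gen 14: @@@@,@
@,,@@,
@,@,,@
@@,@,,
gen 15: ,,@@,@
,,,@@,
@,@,,@
@@,@,,
gen 16: ,@,,,@
,,@@@,
@,@,,@
@@,@,,
gen 17: ,@,,,@
,,@@,,
@,@@@,
@@,@@,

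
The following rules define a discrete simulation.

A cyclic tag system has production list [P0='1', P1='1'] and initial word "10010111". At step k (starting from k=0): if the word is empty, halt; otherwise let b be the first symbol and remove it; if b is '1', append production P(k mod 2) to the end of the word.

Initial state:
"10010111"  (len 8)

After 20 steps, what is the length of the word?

t=0: "10010111"  (len 8)
t=1: "00101111"  (len 8)
t=2: "0101111"  (len 7)
t=3: "101111"  (len 6)
t=4: "011111"  (len 6)
t=5: "11111"  (len 5)
t=6: "11111"  (len 5)
t=7: "11111"  (len 5)
t=8: "11111"  (len 5)
t=9: "11111"  (len 5)
t=10: "11111"  (len 5)
t=11: "11111"  (len 5)
t=12: "11111"  (len 5)
t=13: "11111"  (len 5)
t=14: "11111"  (len 5)
t=15: "11111"  (len 5)
t=16: "11111"  (len 5)
t=17: "11111"  (len 5)
t=18: "11111"  (len 5)
t=19: "11111"  (len 5)
t=20: "11111"  (len 5)

5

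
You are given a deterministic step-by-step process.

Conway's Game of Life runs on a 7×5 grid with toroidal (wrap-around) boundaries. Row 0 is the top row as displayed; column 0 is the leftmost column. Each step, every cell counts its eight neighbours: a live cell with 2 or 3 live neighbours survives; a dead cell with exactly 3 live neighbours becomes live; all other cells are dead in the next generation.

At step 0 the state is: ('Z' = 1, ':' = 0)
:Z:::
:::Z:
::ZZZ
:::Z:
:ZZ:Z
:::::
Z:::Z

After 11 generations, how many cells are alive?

step 0: :Z:::
:::Z:
::ZZZ
:::Z:
:ZZ:Z
:::::
Z:::Z
step 1: Z:::Z
:::ZZ
::Z:Z
ZZ:::
::ZZ:
:Z:ZZ
Z::::
step 2: Z::Z:
:::::
:ZZ:Z
ZZ::Z
:::Z:
ZZ:ZZ
:Z:Z:
step 3: ::Z:Z
ZZZZZ
:ZZZZ
:Z::Z
:::Z:
ZZ:Z:
:Z:Z:
step 4: :::::
:::::
:::::
:Z::Z
:Z:Z:
ZZ:Z:
:Z:Z:
step 5: :::::
:::::
:::::
Z:Z::
:Z:Z:
ZZ:Z:
ZZ::Z
step 6: Z::::
:::::
:::::
:ZZ::
:::Z:
:::Z:
:ZZ:Z
step 7: ZZ:::
:::::
:::::
::Z::
:::Z:
:::ZZ
ZZZZZ
step 8: :::Z:
:::::
:::::
:::::
::ZZZ
:Z:::
:::::
step 9: :::::
:::::
:::::
:::Z:
::ZZ:
::ZZ:
:::::
step 10: :::::
:::::
:::::
::ZZ:
::::Z
::ZZ:
:::::
step 11: :::::
:::::
:::::
:::Z:
::::Z
:::Z:
:::::

3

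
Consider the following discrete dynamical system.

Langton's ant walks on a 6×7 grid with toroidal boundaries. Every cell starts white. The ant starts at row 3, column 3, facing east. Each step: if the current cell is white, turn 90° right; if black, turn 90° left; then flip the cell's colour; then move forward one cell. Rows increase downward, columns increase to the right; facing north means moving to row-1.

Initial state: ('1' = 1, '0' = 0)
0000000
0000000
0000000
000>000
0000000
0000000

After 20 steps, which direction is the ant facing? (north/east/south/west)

k=0  0000000
0000000
0000000
000>000
0000000
0000000
k=1  0000000
0000000
0000000
0001000
000v000
0000000
k=2  0000000
0000000
0000000
0001000
00<1000
0000000
k=3  0000000
0000000
0000000
00^1000
0011000
0000000
k=4  0000000
0000000
0000000
001>000
0011000
0000000
k=5  0000000
0000000
000^000
0010000
0011000
0000000
k=6  0000000
0000000
0001>00
0010000
0011000
0000000
k=7  0000000
0000000
0001100
0010v00
0011000
0000000
k=8  0000000
0000000
0001100
001<100
0011000
0000000
k=9  0000000
0000000
000^100
0011100
0011000
0000000
k=10  0000000
0000000
00<0100
0011100
0011000
0000000
k=11  0000000
00^0000
0010100
0011100
0011000
0000000
k=12  0000000
001>000
0010100
0011100
0011000
0000000
k=13  0000000
0011000
001v100
0011100
0011000
0000000
k=14  0000000
0011000
00<1100
0011100
0011000
0000000
k=15  0000000
0011000
0001100
00v1100
0011000
0000000
k=16  0000000
0011000
0001100
000>100
0011000
0000000
k=17  0000000
0011000
000^100
0000100
0011000
0000000
k=18  0000000
0011000
00<0100
0000100
0011000
0000000
k=19  0000000
00^1000
0010100
0000100
0011000
0000000
k=20  0000000
0<01000
0010100
0000100
0011000
0000000

west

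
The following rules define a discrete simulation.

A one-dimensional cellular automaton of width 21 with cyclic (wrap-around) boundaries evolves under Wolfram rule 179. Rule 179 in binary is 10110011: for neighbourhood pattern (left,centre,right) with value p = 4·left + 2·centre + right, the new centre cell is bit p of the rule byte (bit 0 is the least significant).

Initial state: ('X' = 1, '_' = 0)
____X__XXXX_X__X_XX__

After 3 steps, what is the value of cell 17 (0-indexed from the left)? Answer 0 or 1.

k=0  ____X__XXXX_X__X_XX__
k=1  XXXX_XX_XX_X_XX_X__XX
k=2  XXX_X__X__X_X__X_XX_X
k=3  XX_X_XX_XX_X_XX_X__X_

0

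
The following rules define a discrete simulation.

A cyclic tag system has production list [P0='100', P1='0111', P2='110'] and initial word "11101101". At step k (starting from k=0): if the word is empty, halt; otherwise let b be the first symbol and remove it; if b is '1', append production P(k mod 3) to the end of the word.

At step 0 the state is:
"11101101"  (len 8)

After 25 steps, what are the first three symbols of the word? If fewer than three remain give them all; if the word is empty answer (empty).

0) "11101101"  (len 8)
1) "1101101100"  (len 10)
2) "1011011000111"  (len 13)
3) "011011000111110"  (len 15)
4) "11011000111110"  (len 14)
5) "10110001111100111"  (len 17)
6) "0110001111100111110"  (len 19)
7) "110001111100111110"  (len 18)
8) "100011111001111100111"  (len 21)
9) "00011111001111100111110"  (len 23)
10) "0011111001111100111110"  (len 22)
11) "011111001111100111110"  (len 21)
12) "11111001111100111110"  (len 20)
13) "1111001111100111110100"  (len 22)
14) "1110011111001111101000111"  (len 25)
15) "110011111001111101000111110"  (len 27)
16) "10011111001111101000111110100"  (len 29)
17) "00111110011111010001111101000111"  (len 32)
18) "0111110011111010001111101000111"  (len 31)
19) "111110011111010001111101000111"  (len 30)
20) "111100111110100011111010001110111"  (len 33)
21) "11100111110100011111010001110111110"  (len 35)
22) "1100111110100011111010001110111110100"  (len 37)
23) "1001111101000111110100011101111101000111"  (len 40)
24) "001111101000111110100011101111101000111110"  (len 42)
25) "01111101000111110100011101111101000111110"  (len 41)

011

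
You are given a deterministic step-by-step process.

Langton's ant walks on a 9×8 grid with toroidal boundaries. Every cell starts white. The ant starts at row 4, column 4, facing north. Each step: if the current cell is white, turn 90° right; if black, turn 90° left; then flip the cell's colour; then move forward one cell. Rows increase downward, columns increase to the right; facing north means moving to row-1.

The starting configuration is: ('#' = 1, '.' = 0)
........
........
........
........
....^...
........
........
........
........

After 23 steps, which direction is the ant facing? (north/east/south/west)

east

0) ........
........
........
........
....^...
........
........
........
........
1) ........
........
........
........
....#>..
........
........
........
........
2) ........
........
........
........
....##..
.....v..
........
........
........
3) ........
........
........
........
....##..
....<#..
........
........
........
4) ........
........
........
........
....^#..
....##..
........
........
........
5) ........
........
........
........
...<.#..
....##..
........
........
........
6) ........
........
........
...^....
...#.#..
....##..
........
........
........
7) ........
........
........
...#>...
...#.#..
....##..
........
........
........
8) ........
........
........
...##...
...#v#..
....##..
........
........
........
9) ........
........
........
...##...
...<##..
....##..
........
........
........
10) ........
........
........
...##...
....##..
...v##..
........
........
........
11) ........
........
........
...##...
....##..
..<###..
........
........
........
12) ........
........
........
...##...
..^.##..
..####..
........
........
........
13) ........
........
........
...##...
..#>##..
..####..
........
........
........
14) ........
........
........
...##...
..####..
..#v##..
........
........
........
15) ........
........
........
...##...
..####..
..#.>#..
........
........
........
16) ........
........
........
...##...
..##^#..
..#..#..
........
........
........
17) ........
........
........
...##...
..#<.#..
..#..#..
........
........
........
18) ........
........
........
...##...
..#..#..
..#v.#..
........
........
........
19) ........
........
........
...##...
..#..#..
..<#.#..
........
........
........
20) ........
........
........
...##...
..#..#..
...#.#..
..v.....
........
........
21) ........
........
........
...##...
..#..#..
...#.#..
.<#.....
........
........
22) ........
........
........
...##...
..#..#..
.^.#.#..
.##.....
........
........
23) ........
........
........
...##...
..#..#..
.#>#.#..
.##.....
........
........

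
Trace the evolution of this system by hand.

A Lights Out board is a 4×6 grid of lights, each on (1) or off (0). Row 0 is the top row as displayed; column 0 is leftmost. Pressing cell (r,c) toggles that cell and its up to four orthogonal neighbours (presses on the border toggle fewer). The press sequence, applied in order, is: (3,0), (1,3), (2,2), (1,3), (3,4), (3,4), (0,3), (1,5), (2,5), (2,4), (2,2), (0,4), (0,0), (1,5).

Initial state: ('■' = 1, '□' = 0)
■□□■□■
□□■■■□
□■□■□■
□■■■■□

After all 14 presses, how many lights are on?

[0] ■□□■□■
□□■■■□
□■□■□■
□■■■■□
[1] ■□□■□■
□□■■■□
■■□■□■
■□■■■□
[2] ■□□□□■
□□□□□□
■■□□□■
■□■■■□
[3] ■□□□□■
□□■□□□
■□■■□■
■□□■■□
[4] ■□□■□■
□□□■■□
■□■□□■
■□□■■□
[5] ■□□■□■
□□□■■□
■□■□■■
■□□□□■
[6] ■□□■□■
□□□■■□
■□■□□■
■□□■■□
[7] ■□■□■■
□□□□■□
■□■□□■
■□□■■□
[8] ■□■□■□
□□□□□■
■□■□□□
■□□■■□
[9] ■□■□■□
□□□□□□
■□■□■■
■□□■■■
[10] ■□■□■□
□□□□■□
■□■■□□
■□□■□■
[11] ■□■□■□
□□■□■□
■■□□□□
■□■■□■
[12] ■□■■□■
□□■□□□
■■□□□□
■□■■□■
[13] □■■■□■
■□■□□□
■■□□□□
■□■■□■
[14] □■■■□□
■□■□■■
■■□□□■
■□■■□■

14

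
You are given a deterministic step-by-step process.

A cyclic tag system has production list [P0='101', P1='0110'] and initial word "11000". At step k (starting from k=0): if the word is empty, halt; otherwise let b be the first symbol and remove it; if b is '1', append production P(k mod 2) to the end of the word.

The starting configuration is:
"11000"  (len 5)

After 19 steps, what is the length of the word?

gen 0: "11000"  (len 5)
gen 1: "1000101"  (len 7)
gen 2: "0001010110"  (len 10)
gen 3: "001010110"  (len 9)
gen 4: "01010110"  (len 8)
gen 5: "1010110"  (len 7)
gen 6: "0101100110"  (len 10)
gen 7: "101100110"  (len 9)
gen 8: "011001100110"  (len 12)
gen 9: "11001100110"  (len 11)
gen 10: "10011001100110"  (len 14)
gen 11: "0011001100110101"  (len 16)
gen 12: "011001100110101"  (len 15)
gen 13: "11001100110101"  (len 14)
gen 14: "10011001101010110"  (len 17)
gen 15: "0011001101010110101"  (len 19)
gen 16: "011001101010110101"  (len 18)
gen 17: "11001101010110101"  (len 17)
gen 18: "10011010101101010110"  (len 20)
gen 19: "0011010101101010110101"  (len 22)

22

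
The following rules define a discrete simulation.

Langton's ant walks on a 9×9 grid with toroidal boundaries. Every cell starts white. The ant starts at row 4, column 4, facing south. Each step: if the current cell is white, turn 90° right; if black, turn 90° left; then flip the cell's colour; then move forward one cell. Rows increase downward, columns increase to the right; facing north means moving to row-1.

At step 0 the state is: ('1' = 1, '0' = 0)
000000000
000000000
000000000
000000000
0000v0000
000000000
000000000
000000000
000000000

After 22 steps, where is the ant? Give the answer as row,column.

gen 0: 000000000
000000000
000000000
000000000
0000v0000
000000000
000000000
000000000
000000000
gen 1: 000000000
000000000
000000000
000000000
000<10000
000000000
000000000
000000000
000000000
gen 2: 000000000
000000000
000000000
000^00000
000110000
000000000
000000000
000000000
000000000
gen 3: 000000000
000000000
000000000
0001>0000
000110000
000000000
000000000
000000000
000000000
gen 4: 000000000
000000000
000000000
000110000
0001v0000
000000000
000000000
000000000
000000000
gen 5: 000000000
000000000
000000000
000110000
00010>000
000000000
000000000
000000000
000000000
gen 6: 000000000
000000000
000000000
000110000
000101000
00000v000
000000000
000000000
000000000
gen 7: 000000000
000000000
000000000
000110000
000101000
0000<1000
000000000
000000000
000000000
gen 8: 000000000
000000000
000000000
000110000
0001^1000
000011000
000000000
000000000
000000000
gen 9: 000000000
000000000
000000000
000110000
00011>000
000011000
000000000
000000000
000000000
gen 10: 000000000
000000000
000000000
00011^000
000110000
000011000
000000000
000000000
000000000
gen 11: 000000000
000000000
000000000
000111>00
000110000
000011000
000000000
000000000
000000000
gen 12: 000000000
000000000
000000000
000111100
000110v00
000011000
000000000
000000000
000000000
gen 13: 000000000
000000000
000000000
000111100
00011<100
000011000
000000000
000000000
000000000
gen 14: 000000000
000000000
000000000
00011^100
000111100
000011000
000000000
000000000
000000000
gen 15: 000000000
000000000
000000000
0001<0100
000111100
000011000
000000000
000000000
000000000
gen 16: 000000000
000000000
000000000
000100100
0001v1100
000011000
000000000
000000000
000000000
gen 17: 000000000
000000000
000000000
000100100
00010>100
000011000
000000000
000000000
000000000
gen 18: 000000000
000000000
000000000
00010^100
000100100
000011000
000000000
000000000
000000000
gen 19: 000000000
000000000
000000000
000101>00
000100100
000011000
000000000
000000000
000000000
gen 20: 000000000
000000000
000000^00
000101000
000100100
000011000
000000000
000000000
000000000
gen 21: 000000000
000000000
0000001>0
000101000
000100100
000011000
000000000
000000000
000000000
gen 22: 000000000
000000000
000000110
0001010v0
000100100
000011000
000000000
000000000
000000000

3,7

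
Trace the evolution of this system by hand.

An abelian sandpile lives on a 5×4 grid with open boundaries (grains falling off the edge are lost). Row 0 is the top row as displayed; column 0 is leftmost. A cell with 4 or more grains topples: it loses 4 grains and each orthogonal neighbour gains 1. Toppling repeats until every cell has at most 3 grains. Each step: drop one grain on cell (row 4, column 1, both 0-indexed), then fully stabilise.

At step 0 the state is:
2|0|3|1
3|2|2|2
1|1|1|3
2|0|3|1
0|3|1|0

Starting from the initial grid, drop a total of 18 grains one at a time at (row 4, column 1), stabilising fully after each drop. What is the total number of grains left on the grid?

38

k=0  2|0|3|1
3|2|2|2
1|1|1|3
2|0|3|1
0|3|1|0
k=1  2|0|3|1
3|2|2|2
1|1|1|3
2|1|3|1
1|0|2|0
k=2  2|0|3|1
3|2|2|2
1|1|1|3
2|1|3|1
1|1|2|0
k=3  2|0|3|1
3|2|2|2
1|1|1|3
2|1|3|1
1|2|2|0
k=4  2|0|3|1
3|2|2|2
1|1|1|3
2|1|3|1
1|3|2|0
k=5  2|0|3|1
3|2|2|2
1|1|1|3
2|2|3|1
2|0|3|0
k=6  2|0|3|1
3|2|2|2
1|1|1|3
2|2|3|1
2|1|3|0
k=7  2|0|3|1
3|2|2|2
1|1|1|3
2|2|3|1
2|2|3|0
k=8  2|0|3|1
3|2|2|2
1|1|1|3
2|2|3|1
2|3|3|0
k=9  2|0|3|1
3|2|2|2
1|2|2|3
3|0|1|2
3|2|1|1
k=10  2|0|3|1
3|2|2|2
1|2|2|3
3|0|1|2
3|3|1|1
k=11  2|0|3|1
3|2|2|2
2|2|2|3
0|2|1|2
1|1|2|1
k=12  2|0|3|1
3|2|2|2
2|2|2|3
0|2|1|2
1|2|2|1
k=13  2|0|3|1
3|2|2|2
2|2|2|3
0|2|1|2
1|3|2|1
k=14  2|0|3|1
3|2|2|2
2|2|2|3
0|3|1|2
2|0|3|1
k=15  2|0|3|1
3|2|2|2
2|2|2|3
0|3|1|2
2|1|3|1
k=16  2|0|3|1
3|2|2|2
2|2|2|3
0|3|1|2
2|2|3|1
k=17  2|0|3|1
3|2|2|2
2|2|2|3
0|3|1|2
2|3|3|1
k=18  2|0|3|1
3|2|2|2
2|3|2|3
1|0|3|2
3|2|0|2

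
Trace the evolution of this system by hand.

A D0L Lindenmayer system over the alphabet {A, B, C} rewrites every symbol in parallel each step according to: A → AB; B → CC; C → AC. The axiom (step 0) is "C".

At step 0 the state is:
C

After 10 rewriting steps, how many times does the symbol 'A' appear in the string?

410

k=0  C
k=1  AC
k=2  ABAC
k=3  ABCCABAC
k=4  ABCCACACABCCABAC
k=5  ABCCACACABACABACABCCACACABCCABAC
k=6  ABCCACACABACABACABCCABACABCCABACABCCACACABACABACABCCACACABCCABAC
k=7  ABCCACACABACABACABCCABACABCCABACABCCACACABCCABACABCCACACAB…ACABACABACABCCABACABCCABACABCCACACABACABACABCCACACABCCABAC  (len 128)
k=8  ABCCACACABACABACABCCABACABCCABACABCCACACABCCABACABCCACACAB…ACABACABACABCCABACABCCABACABCCACACABACABACABCCACACABCCABAC  (len 256)
k=9  ABCCACACABACABACABCCABACABCCABACABCCACACABCCABACABCCACACAB…ACABACABACABCCABACABCCABACABCCACACABACABACABCCACACABCCABAC  (len 512)
k=10  ABCCACACABACABACABCCABACABCCABACABCCACACABCCABACABCCACACAB…ACABACABACABCCABACABCCABACABCCACACABACABACABCCACACABCCABAC  (len 1024)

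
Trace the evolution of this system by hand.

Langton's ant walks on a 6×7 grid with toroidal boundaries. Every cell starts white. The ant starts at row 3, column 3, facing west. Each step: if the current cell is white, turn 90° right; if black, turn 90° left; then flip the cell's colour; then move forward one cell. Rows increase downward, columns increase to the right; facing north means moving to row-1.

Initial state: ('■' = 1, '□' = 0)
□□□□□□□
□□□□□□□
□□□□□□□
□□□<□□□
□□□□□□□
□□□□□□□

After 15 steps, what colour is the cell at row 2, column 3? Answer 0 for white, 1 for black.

gen 0: □□□□□□□
□□□□□□□
□□□□□□□
□□□<□□□
□□□□□□□
□□□□□□□
gen 1: □□□□□□□
□□□□□□□
□□□^□□□
□□□■□□□
□□□□□□□
□□□□□□□
gen 2: □□□□□□□
□□□□□□□
□□□■>□□
□□□■□□□
□□□□□□□
□□□□□□□
gen 3: □□□□□□□
□□□□□□□
□□□■■□□
□□□■v□□
□□□□□□□
□□□□□□□
gen 4: □□□□□□□
□□□□□□□
□□□■■□□
□□□<■□□
□□□□□□□
□□□□□□□
gen 5: □□□□□□□
□□□□□□□
□□□■■□□
□□□□■□□
□□□v□□□
□□□□□□□
gen 6: □□□□□□□
□□□□□□□
□□□■■□□
□□□□■□□
□□<■□□□
□□□□□□□
gen 7: □□□□□□□
□□□□□□□
□□□■■□□
□□^□■□□
□□■■□□□
□□□□□□□
gen 8: □□□□□□□
□□□□□□□
□□□■■□□
□□■>■□□
□□■■□□□
□□□□□□□
gen 9: □□□□□□□
□□□□□□□
□□□■■□□
□□■■■□□
□□■v□□□
□□□□□□□
gen 10: □□□□□□□
□□□□□□□
□□□■■□□
□□■■■□□
□□■□>□□
□□□□□□□
gen 11: □□□□□□□
□□□□□□□
□□□■■□□
□□■■■□□
□□■□■□□
□□□□v□□
gen 12: □□□□□□□
□□□□□□□
□□□■■□□
□□■■■□□
□□■□■□□
□□□<■□□
gen 13: □□□□□□□
□□□□□□□
□□□■■□□
□□■■■□□
□□■^■□□
□□□■■□□
gen 14: □□□□□□□
□□□□□□□
□□□■■□□
□□■■■□□
□□■■>□□
□□□■■□□
gen 15: □□□□□□□
□□□□□□□
□□□■■□□
□□■■^□□
□□■■□□□
□□□■■□□

1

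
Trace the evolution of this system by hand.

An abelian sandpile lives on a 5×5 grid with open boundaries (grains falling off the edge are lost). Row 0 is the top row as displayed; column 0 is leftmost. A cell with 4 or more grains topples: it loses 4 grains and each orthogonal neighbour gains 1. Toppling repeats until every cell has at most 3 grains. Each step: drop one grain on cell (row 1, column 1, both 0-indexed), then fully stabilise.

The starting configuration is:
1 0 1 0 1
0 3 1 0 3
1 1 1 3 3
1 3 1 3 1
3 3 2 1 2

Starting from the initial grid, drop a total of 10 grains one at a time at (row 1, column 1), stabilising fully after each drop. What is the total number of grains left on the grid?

46

[0] 1 0 1 0 1
0 3 1 0 3
1 1 1 3 3
1 3 1 3 1
3 3 2 1 2
[1] 1 1 1 0 1
1 0 2 0 3
1 2 1 3 3
1 3 1 3 1
3 3 2 1 2
[2] 1 1 1 0 1
1 1 2 0 3
1 2 1 3 3
1 3 1 3 1
3 3 2 1 2
[3] 1 1 1 0 1
1 2 2 0 3
1 2 1 3 3
1 3 1 3 1
3 3 2 1 2
[4] 1 1 1 0 1
1 3 2 0 3
1 2 1 3 3
1 3 1 3 1
3 3 2 1 2
[5] 1 2 1 0 1
2 0 3 0 3
1 3 1 3 3
1 3 1 3 1
3 3 2 1 2
[6] 1 2 1 0 1
2 1 3 0 3
1 3 1 3 3
1 3 1 3 1
3 3 2 1 2
[7] 1 2 1 0 1
2 2 3 0 3
1 3 1 3 3
1 3 1 3 1
3 3 2 1 2
[8] 1 2 1 0 1
2 3 3 0 3
1 3 1 3 3
1 3 1 3 1
3 3 2 1 2
[9] 1 3 2 0 1
3 2 0 1 3
2 1 3 3 3
3 1 2 3 1
0 1 3 1 2
[10] 1 3 2 0 1
3 3 0 1 3
2 1 3 3 3
3 1 2 3 1
0 1 3 1 2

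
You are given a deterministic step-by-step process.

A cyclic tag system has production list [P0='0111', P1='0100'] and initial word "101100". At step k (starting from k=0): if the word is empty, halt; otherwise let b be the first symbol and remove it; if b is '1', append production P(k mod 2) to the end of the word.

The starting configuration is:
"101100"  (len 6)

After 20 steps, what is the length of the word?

gen 0: "101100"  (len 6)
gen 1: "011000111"  (len 9)
gen 2: "11000111"  (len 8)
gen 3: "10001110111"  (len 11)
gen 4: "00011101110100"  (len 14)
gen 5: "0011101110100"  (len 13)
gen 6: "011101110100"  (len 12)
gen 7: "11101110100"  (len 11)
gen 8: "11011101000100"  (len 14)
gen 9: "10111010001000111"  (len 17)
gen 10: "01110100010001110100"  (len 20)
gen 11: "1110100010001110100"  (len 19)
gen 12: "1101000100011101000100"  (len 22)
gen 13: "1010001000111010001000111"  (len 25)
gen 14: "0100010001110100010001110100"  (len 28)
gen 15: "100010001110100010001110100"  (len 27)
gen 16: "000100011101000100011101000100"  (len 30)
gen 17: "00100011101000100011101000100"  (len 29)
gen 18: "0100011101000100011101000100"  (len 28)
gen 19: "100011101000100011101000100"  (len 27)
gen 20: "000111010001000111010001000100"  (len 30)

30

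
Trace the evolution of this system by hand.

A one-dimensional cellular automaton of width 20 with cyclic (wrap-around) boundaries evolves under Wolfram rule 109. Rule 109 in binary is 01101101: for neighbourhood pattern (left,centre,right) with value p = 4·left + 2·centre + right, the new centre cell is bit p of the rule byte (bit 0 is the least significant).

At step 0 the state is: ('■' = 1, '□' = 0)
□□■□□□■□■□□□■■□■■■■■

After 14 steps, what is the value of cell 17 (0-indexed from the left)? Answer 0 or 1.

1

[0] □□■□□□■□■□□□■■□■■■■■
[1] □□■□■□■■■□■□■■■■□□□■
[2] □□■■■■■□■■■■■□□■□■□■
[3] □□■□□□■■■□□□■□□■■■■■
[4] □□■□■□■□■□■□■□□■□□□■
[5] □□■■■■■■■■■■■□□■□■□■
[6] □□■□□□□□□□□□■□□■■■■■
[7] □□■□■■■■■■■□■□□■□□□■
[8] □□■■■□□□□□■■■□□■□■□■
[9] □□■□■□■■■□■□■□□■■■■■
[10] □□■■■■■□■■■■■□□■□□□■
[11] □□■□□□■■■□□□■□□■□■□■
[12] □□■□■□■□■□■□■□□■■■■■
[13] □□■■■■■■■■■■■□□■□□□■
[14] □□■□□□□□□□□□■□□■□■□■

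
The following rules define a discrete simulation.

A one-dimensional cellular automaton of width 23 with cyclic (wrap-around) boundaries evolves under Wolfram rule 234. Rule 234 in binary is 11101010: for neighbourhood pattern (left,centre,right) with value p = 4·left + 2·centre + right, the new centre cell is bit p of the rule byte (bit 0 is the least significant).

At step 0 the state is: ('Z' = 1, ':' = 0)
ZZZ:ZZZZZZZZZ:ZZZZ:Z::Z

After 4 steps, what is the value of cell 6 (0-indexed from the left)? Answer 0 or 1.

step 0: ZZZ:ZZZZZZZZZ:ZZZZ:Z::Z
step 1: ZZZZZZZZZZZZZZZZZZZ::ZZ
step 2: ZZZZZZZZZZZZZZZZZZZ:ZZZ
step 3: ZZZZZZZZZZZZZZZZZZZZZZZ
step 4: ZZZZZZZZZZZZZZZZZZZZZZZ

1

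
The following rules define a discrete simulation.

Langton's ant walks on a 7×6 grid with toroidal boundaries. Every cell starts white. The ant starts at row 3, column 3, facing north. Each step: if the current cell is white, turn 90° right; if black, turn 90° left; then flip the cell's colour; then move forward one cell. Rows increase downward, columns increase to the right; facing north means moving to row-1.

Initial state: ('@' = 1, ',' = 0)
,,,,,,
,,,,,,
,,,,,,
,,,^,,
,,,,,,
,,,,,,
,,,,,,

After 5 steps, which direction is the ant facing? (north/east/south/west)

t=0: ,,,,,,
,,,,,,
,,,,,,
,,,^,,
,,,,,,
,,,,,,
,,,,,,
t=1: ,,,,,,
,,,,,,
,,,,,,
,,,@>,
,,,,,,
,,,,,,
,,,,,,
t=2: ,,,,,,
,,,,,,
,,,,,,
,,,@@,
,,,,v,
,,,,,,
,,,,,,
t=3: ,,,,,,
,,,,,,
,,,,,,
,,,@@,
,,,<@,
,,,,,,
,,,,,,
t=4: ,,,,,,
,,,,,,
,,,,,,
,,,^@,
,,,@@,
,,,,,,
,,,,,,
t=5: ,,,,,,
,,,,,,
,,,,,,
,,<,@,
,,,@@,
,,,,,,
,,,,,,

west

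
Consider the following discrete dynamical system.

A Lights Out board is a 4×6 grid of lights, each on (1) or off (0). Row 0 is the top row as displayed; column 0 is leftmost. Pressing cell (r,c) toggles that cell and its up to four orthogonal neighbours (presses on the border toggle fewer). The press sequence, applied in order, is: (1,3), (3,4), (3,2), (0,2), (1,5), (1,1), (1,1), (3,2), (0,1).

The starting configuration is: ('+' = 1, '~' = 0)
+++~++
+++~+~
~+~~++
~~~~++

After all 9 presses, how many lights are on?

11

0) +++~++
+++~+~
~+~~++
~~~~++
1) ++++++
++~+~~
~+~+++
~~~~++
2) ++++++
++~+~~
~+~+~+
~~~+~~
3) ++++++
++~+~~
~+++~+
~++~~~
4) +~~~++
++++~~
~+++~+
~++~~~
5) +~~~+~
++++++
~+++~~
~++~~~
6) ++~~+~
~~~+++
~~++~~
~++~~~
7) +~~~+~
++++++
~+++~~
~++~~~
8) +~~~+~
++++++
~+~+~~
~~~+~~
9) ~++~+~
+~++++
~+~+~~
~~~+~~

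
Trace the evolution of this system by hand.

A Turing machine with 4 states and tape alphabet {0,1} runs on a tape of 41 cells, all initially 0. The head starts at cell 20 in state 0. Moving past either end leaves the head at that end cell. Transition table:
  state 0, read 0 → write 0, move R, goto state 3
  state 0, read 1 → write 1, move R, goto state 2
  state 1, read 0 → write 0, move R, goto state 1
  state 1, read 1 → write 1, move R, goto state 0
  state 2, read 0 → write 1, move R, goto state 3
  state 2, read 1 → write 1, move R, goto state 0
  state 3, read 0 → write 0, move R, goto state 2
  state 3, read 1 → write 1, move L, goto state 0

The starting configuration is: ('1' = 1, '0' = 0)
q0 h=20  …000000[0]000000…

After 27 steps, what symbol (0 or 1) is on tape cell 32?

1

t=0: q0 h=20  …000000[0]000000…
t=1: q3 h=21  …000000[0]000000…
t=2: q2 h=22  …000000[0]000000…
t=3: q3 h=23  …000001[0]000000…
t=4: q2 h=24  …000010[0]000000…
t=5: q3 h=25  …000101[0]000000…
t=6: q2 h=26  …001010[0]000000…
t=7: q3 h=27  …010101[0]000000…
t=8: q2 h=28  …101010[0]000000…
t=9: q3 h=29  …010101[0]000000…
t=10: q2 h=30  …101010[0]000000…
t=11: q3 h=31  …010101[0]000000…
t=12: q2 h=32  …101010[0]000000…
t=13: q3 h=33  …010101[0]000000…
t=14: q2 h=34  …101010[0]000000|
t=15: q3 h=35  …010101[0]00000|
t=16: q2 h=36  …101010[0]0000|
t=17: q3 h=37  …010101[0]000|
t=18: q2 h=38  …101010[0]00|
t=19: q3 h=39  …010101[0]0|
t=20: q2 h=40  …101010[0]|
t=21: q3 h=40  …101010[1]|
t=22: q0 h=39  …010101[0]1|
t=23: q3 h=40  …101010[1]|
t=24: q0 h=39  …010101[0]1|
t=25: q3 h=40  …101010[1]|
t=26: q0 h=39  …010101[0]1|
t=27: q3 h=40  …101010[1]|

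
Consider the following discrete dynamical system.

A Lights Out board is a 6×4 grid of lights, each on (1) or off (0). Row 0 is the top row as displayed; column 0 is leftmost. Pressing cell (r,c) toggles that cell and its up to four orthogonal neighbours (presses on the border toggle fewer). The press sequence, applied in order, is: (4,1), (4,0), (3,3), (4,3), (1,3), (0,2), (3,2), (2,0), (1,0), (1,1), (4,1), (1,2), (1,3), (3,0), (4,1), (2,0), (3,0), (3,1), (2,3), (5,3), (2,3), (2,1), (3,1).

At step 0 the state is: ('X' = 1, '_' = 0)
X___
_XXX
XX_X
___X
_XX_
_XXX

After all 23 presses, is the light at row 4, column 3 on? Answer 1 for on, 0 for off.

gen 0: X___
_XXX
XX_X
___X
_XX_
_XXX
gen 1: X___
_XXX
XX_X
_X_X
X___
__XX
gen 2: X___
_XXX
XX_X
XX_X
_X__
X_XX
gen 3: X___
_XXX
XX__
XXX_
_X_X
X_XX
gen 4: X___
_XXX
XX__
XXXX
_XX_
X_X_
gen 5: X__X
_X__
XX_X
XXXX
_XX_
X_X_
gen 6: XXX_
_XX_
XX_X
XXXX
_XX_
X_X_
gen 7: XXX_
_XX_
XXXX
X___
_X__
X_X_
gen 8: XXX_
XXX_
__XX
____
_X__
X_X_
gen 9: _XX_
__X_
X_XX
____
_X__
X_X_
gen 10: __X_
XX__
XXXX
____
_X__
X_X_
gen 11: __X_
XX__
XXXX
_X__
X_X_
XXX_
gen 12: ____
X_XX
XX_X
_X__
X_X_
XXX_
gen 13: ___X
X___
XX__
_X__
X_X_
XXX_
gen 14: ___X
X___
_X__
X___
__X_
XXX_
gen 15: ___X
X___
_X__
XX__
XX__
X_X_
gen 16: ___X
____
X___
_X__
XX__
X_X_
gen 17: ___X
____
____
X___
_X__
X_X_
gen 18: ___X
____
_X__
_XX_
____
X_X_
gen 19: ___X
___X
_XXX
_XXX
____
X_X_
gen 20: ___X
___X
_XXX
_XXX
___X
X__X
gen 21: ___X
____
_X__
_XX_
___X
X__X
gen 22: ___X
_X__
X_X_
__X_
___X
X__X
gen 23: ___X
_X__
XXX_
XX__
_X_X
X__X

1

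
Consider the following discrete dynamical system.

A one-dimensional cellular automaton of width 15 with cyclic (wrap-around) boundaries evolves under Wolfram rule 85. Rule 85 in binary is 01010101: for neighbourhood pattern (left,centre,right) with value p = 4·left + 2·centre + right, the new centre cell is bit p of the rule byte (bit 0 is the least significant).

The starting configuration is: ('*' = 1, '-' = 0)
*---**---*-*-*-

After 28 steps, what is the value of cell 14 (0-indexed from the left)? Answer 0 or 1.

0

k=0  *---**---*-*-*-
k=1  ***--***-*-*-*-
k=2  --**---*-*-*-*-
k=3  *--***-*-*-*-**
k=4  **---*-*-*-*---
k=5  -***-*-*-*-***-
k=6  ---*-*-*-*---**
k=7  **-*-*-*-***--*
k=8  -*-*-*-*---**--
k=9  -*-*-*-***--***
k=10  -*-*-*---**---*
k=11  -*-*-***--***-*
k=12  -*-*---**---*-*
k=13  -*-***--***-*-*
k=14  -*---**---*-*-*
k=15  -***--***-*-*-*
k=16  ---**---*-*-*-*
k=17  **--***-*-*-*-*
k=18  -**---*-*-*-*--
k=19  --***-*-*-*-***
k=20  *---*-*-*-*---*
k=21  ***-*-*-*-***--
k=22  --*-*-*-*---**-
k=23  *-*-*-*-***--**
k=24  *-*-*-*---**---
k=25  *-*-*-***--***-
k=26  *-*-*---**---*-
k=27  *-*-***--***-*-
k=28  *-*---**---*-*-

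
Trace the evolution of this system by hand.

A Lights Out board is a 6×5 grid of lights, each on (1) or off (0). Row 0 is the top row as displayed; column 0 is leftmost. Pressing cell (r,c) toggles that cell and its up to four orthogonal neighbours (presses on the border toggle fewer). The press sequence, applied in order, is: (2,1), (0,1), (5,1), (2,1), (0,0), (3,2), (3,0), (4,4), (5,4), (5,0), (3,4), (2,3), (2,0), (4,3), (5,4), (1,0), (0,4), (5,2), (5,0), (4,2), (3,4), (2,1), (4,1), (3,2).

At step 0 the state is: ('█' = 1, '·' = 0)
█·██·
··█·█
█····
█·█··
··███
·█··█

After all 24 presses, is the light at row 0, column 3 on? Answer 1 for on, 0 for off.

k=0  █·██·
··█·█
█····
█·█··
··███
·█··█
k=1  █·██·
·██·█
·██··
███··
··███
·█··█
k=2  ·█·█·
··█·█
·██··
███··
··███
·█··█
k=3  ·█·█·
··█·█
·██··
███··
·████
█·█·█
k=4  ·█·█·
·██·█
█····
█·█··
·████
█·█·█
k=5  █··█·
███·█
█····
█·█··
·████
█·█·█
k=6  █··█·
███·█
█·█··
██·█·
·█·██
█·█·█
k=7  █··█·
███·█
··█··
···█·
██·██
█·█·█
k=8  █··█·
███·█
··█··
···██
██···
█·█··
k=9  █··█·
███·█
··█··
···██
██··█
█·███
k=10  █··█·
███·█
··█··
···██
·█··█
·████
k=11  █··█·
███·█
··█·█
·····
·█···
·████
k=12  █··█·
█████
···█·
···█·
·█···
·████
k=13  █··█·
·████
██·█·
█··█·
·█···
·████
k=14  █··█·
·████
██·█·
█····
·████
·██·█
k=15  █··█·
·████
██·█·
█····
·███·
·███·
k=16  ···█·
█·███
·█·█·
█····
·███·
·███·
k=17  ····█
█·██·
·█·█·
█····
·███·
·███·
k=18  ····█
█·██·
·█·█·
█····
·█·█·
·····
k=19  ····█
█·██·
·█·█·
█····
██·█·
██···
k=20  ····█
█·██·
·█·█·
█·█··
█·█··
███··
k=21  ····█
█·██·
·█·██
█·███
█·█·█
███··
k=22  ····█
████·
█·███
█████
█·█·█
███··
k=23  ····█
████·
█·███
█·███
·█··█
█·█··
k=24  ····█
████·
█··██
██··█
·██·█
█·█··

0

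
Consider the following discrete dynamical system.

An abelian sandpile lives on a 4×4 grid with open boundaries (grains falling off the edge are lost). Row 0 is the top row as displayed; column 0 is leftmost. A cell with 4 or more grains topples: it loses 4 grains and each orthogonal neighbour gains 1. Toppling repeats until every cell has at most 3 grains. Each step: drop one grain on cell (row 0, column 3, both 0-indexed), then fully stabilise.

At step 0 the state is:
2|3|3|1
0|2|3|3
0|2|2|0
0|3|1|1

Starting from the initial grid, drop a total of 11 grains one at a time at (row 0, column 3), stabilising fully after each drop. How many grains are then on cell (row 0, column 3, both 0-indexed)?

gen 0: 2|3|3|1
0|2|3|3
0|2|2|0
0|3|1|1
gen 1: 2|3|3|2
0|2|3|3
0|2|2|0
0|3|1|1
gen 2: 2|3|3|3
0|2|3|3
0|2|2|0
0|3|1|1
gen 3: 3|1|2|2
1|0|2|1
0|3|3|1
0|3|1|1
gen 4: 3|1|2|3
1|0|2|1
0|3|3|1
0|3|1|1
gen 5: 3|1|3|0
1|0|2|2
0|3|3|1
0|3|1|1
gen 6: 3|1|3|1
1|0|2|2
0|3|3|1
0|3|1|1
gen 7: 3|1|3|2
1|0|2|2
0|3|3|1
0|3|1|1
gen 8: 3|1|3|3
1|0|2|2
0|3|3|1
0|3|1|1
gen 9: 3|2|0|1
1|0|3|3
0|3|3|1
0|3|1|1
gen 10: 3|2|0|2
1|0|3|3
0|3|3|1
0|3|1|1
gen 11: 3|2|0|3
1|0|3|3
0|3|3|1
0|3|1|1

3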